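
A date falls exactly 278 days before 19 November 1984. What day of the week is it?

First find the weekday of Nov 19, 1984. Doomsday rule: the anchor day for the 1900s is Wednesday. For year 84: 84÷12 = 7 r 0, and 0÷4 = 0, so 7+0+0 = 7.
Wednesday + 7 ≡ Wednesday — that's 1984's doomsday.
In November the doomsday date is Nov 7.
Nov 19 is 12 days after Nov 7; 12 mod 7 = 5, so Wednesday + 5 = Monday.
278 mod 7 = 5, so 278 days before a Monday is Monday − 5 = Wednesday.

Wednesday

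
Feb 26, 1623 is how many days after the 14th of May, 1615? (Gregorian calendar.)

May 14, 1615 → May 14, 1616: 366 days (Feb 29, 1616 is in that span).
May 14, 1616 → May 14, 1617: 365 days.
May 14, 1617 → May 14, 1618: 365 days.
May 14, 1618 → May 14, 1619: 365 days.
May 14, 1619 → May 14, 1620: 366 days (Feb 29, 1620 is in that span).
May 14, 1620 → May 14, 1621: 365 days.
May 14, 1621 → May 14, 1622: 365 days.
May 14, 1622 → Jun 14, 1622: 31 days (May has 31).
Jun 14, 1622 → Jul 14, 1622: 30 days (June has 30).
Jul 14, 1622 → Aug 14, 1622: 31 days (July has 31).
Aug 14, 1622 → Sep 14, 1622: 31 days (August has 31).
Sep 14, 1622 → Oct 14, 1622: 30 days (September has 30).
Oct 14, 1622 → Nov 14, 1622: 31 days (October has 31).
Nov 14, 1622 → Dec 14, 1622: 30 days (November has 30).
Dec 14, 1622 → Jan 14, 1623: 31 days (December has 31).
Jan 14, 1623 → Feb 14, 1623: 31 days (January has 31).
Feb 14, 1623 → Feb 26, 1623: 12 days.
Total: 2845 days.

2845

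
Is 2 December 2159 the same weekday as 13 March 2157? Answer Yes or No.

From Mar 13, 2157 to Dec 2, 2159 is 994 days.
994 mod 7 = 0, so they are the same weekday.
(Mar 13, 2157 is a Sunday; Dec 2, 2159 is a Sunday.)

Yes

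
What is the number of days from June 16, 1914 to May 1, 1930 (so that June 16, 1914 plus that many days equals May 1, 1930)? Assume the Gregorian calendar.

5798

Jun 16, 1914 → Jun 16, 1915: 365 days.
Jun 16, 1915 → Jun 16, 1916: 366 days (Feb 29, 1916 is in that span).
Jun 16, 1916 → Jun 16, 1917: 365 days.
Jun 16, 1917 → Jun 16, 1918: 365 days.
Jun 16, 1918 → Jun 16, 1919: 365 days.
Jun 16, 1919 → Jun 16, 1920: 366 days (Feb 29, 1920 is in that span).
Jun 16, 1920 → Jun 16, 1921: 365 days.
Jun 16, 1921 → Jun 16, 1922: 365 days.
Jun 16, 1922 → Jun 16, 1923: 365 days.
Jun 16, 1923 → Jun 16, 1924: 366 days (Feb 29, 1924 is in that span).
Jun 16, 1924 → Jun 16, 1925: 365 days.
Jun 16, 1925 → Jun 16, 1926: 365 days.
Jun 16, 1926 → Jun 16, 1927: 365 days.
Jun 16, 1927 → Jun 16, 1928: 366 days (Feb 29, 1928 is in that span).
Jun 16, 1928 → Jun 16, 1929: 365 days.
Jun 16, 1929 → Jul 16, 1929: 30 days (June has 30).
Jul 16, 1929 → Aug 16, 1929: 31 days (July has 31).
Aug 16, 1929 → Sep 16, 1929: 31 days (August has 31).
Sep 16, 1929 → Oct 16, 1929: 30 days (September has 30).
Oct 16, 1929 → Nov 16, 1929: 31 days (October has 31).
Nov 16, 1929 → Dec 16, 1929: 30 days (November has 30).
Dec 16, 1929 → Jan 16, 1930: 31 days (December has 31).
Jan 16, 1930 → Feb 16, 1930: 31 days (January has 31).
Feb 16, 1930 → Mar 16, 1930: 28 days (February has 28).
Mar 16, 1930 → Apr 16, 1930: 31 days (March has 31).
Apr 16, 1930 → May 1, 1930: 15 days.
Total: 5798 days.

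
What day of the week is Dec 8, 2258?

Wednesday

Doomsday rule: the anchor day for the 2200s is Friday. For year 58: 58÷12 = 4 r 10, and 10÷4 = 2, so 4+10+2 = 16.
Friday + 16 ≡ Sunday — that's 2258's doomsday.
In December the doomsday date is Dec 12.
Dec 8 is 4 days before Dec 12; 4 mod 7 = 4, so Sunday − 4 = Wednesday.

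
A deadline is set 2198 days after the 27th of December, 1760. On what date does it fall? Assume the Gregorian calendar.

+365 (one year) → Dec 27, 1761 (1833 left).
+365 (one year) → Dec 27, 1762 (1468 left).
+365 (one year) → Dec 27, 1763 (1103 left).
+366 (one year; includes Feb 29, 1764) → Dec 27, 1764 (737 left).
+365 (one year) → Dec 27, 1765 (372 left).
Dec has 31 days: +5 → Jan 1, 1766 (367 left).
Jan has 31 days: +31 → Feb 1, 1766 (336 left).
Feb has 28 days: +28 → Mar 1, 1766 (308 left).
Mar has 31 days: +31 → Apr 1, 1766 (277 left).
Apr has 30 days: +30 → May 1, 1766 (247 left).
May has 31 days: +31 → Jun 1, 1766 (216 left).
Jun has 30 days: +30 → Jul 1, 1766 (186 left).
Jul has 31 days: +31 → Aug 1, 1766 (155 left).
Aug has 31 days: +31 → Sep 1, 1766 (124 left).
Sep has 30 days: +30 → Oct 1, 1766 (94 left).
Oct has 31 days: +31 → Nov 1, 1766 (63 left).
Nov has 30 days: +30 → Dec 1, 1766 (33 left).
Dec has 31 days: +31 → Jan 1, 1767 (2 left).
+2 → Jan 3, 1767.

January 3, 1767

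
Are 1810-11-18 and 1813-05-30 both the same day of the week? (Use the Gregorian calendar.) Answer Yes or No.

Yes

From Nov 18, 1810 to May 30, 1813 is 924 days.
924 mod 7 = 0, so they are the same weekday.
(Nov 18, 1810 is a Sunday; May 30, 1813 is a Sunday.)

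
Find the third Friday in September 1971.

September 1, 1971 is a Wednesday.
The first Friday is therefore September 3 (2 days later).
The third Friday is 3 + 2×7 = September 17.

September 17, 1971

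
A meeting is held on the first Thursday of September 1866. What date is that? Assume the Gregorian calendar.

September 6, 1866

September 1, 1866 is a Saturday.
The first Thursday is therefore September 6 (5 days later).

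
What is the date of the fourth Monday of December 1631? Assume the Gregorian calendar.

December 22, 1631

December 1, 1631 is a Monday.
The first Monday is therefore December 1 (same day).
The fourth Monday is 1 + 3×7 = December 22.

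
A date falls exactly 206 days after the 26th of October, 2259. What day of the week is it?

Oct 26, 2259 is a Wednesday.
206 mod 7 = 3, so 206 days after a Wednesday is Wednesday + 3 = Saturday.

Saturday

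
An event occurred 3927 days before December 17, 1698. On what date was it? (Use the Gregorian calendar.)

March 17, 1688

−365 (one year) → Dec 17, 1697 (3562 left).
−365 (one year) → Dec 17, 1696 (3197 left).
−366 (one year; includes Feb 29, 1696) → Dec 17, 1695 (2831 left).
−365 (one year) → Dec 17, 1694 (2466 left).
−365 (one year) → Dec 17, 1693 (2101 left).
−365 (one year) → Dec 17, 1692 (1736 left).
−366 (one year; includes Feb 29, 1692) → Dec 17, 1691 (1370 left).
−365 (one year) → Dec 17, 1690 (1005 left).
−365 (one year) → Dec 17, 1689 (640 left).
−365 (one year) → Dec 17, 1688 (275 left).
−17 → Nov 30, 1688 (end of Nov, 30 days; 258 left).
−30 → Oct 31, 1688 (end of Oct, 31 days; 228 left).
−31 → Sep 30, 1688 (end of Sep, 30 days; 197 left).
−30 → Aug 31, 1688 (end of Aug, 31 days; 167 left).
−31 → Jul 31, 1688 (end of Jul, 31 days; 136 left).
−31 → Jun 30, 1688 (end of Jun, 30 days; 105 left).
−30 → May 31, 1688 (end of May, 31 days; 75 left).
−31 → Apr 30, 1688 (end of Apr, 30 days; 44 left).
−30 → Mar 31, 1688 (end of Mar, 31 days; 14 left).
−14 → Mar 17, 1688.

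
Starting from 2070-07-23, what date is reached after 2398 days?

February 14, 2077

+365 (one year) → Jul 23, 2071 (2033 left).
+366 (one year; includes Feb 29, 2072) → Jul 23, 2072 (1667 left).
+365 (one year) → Jul 23, 2073 (1302 left).
+365 (one year) → Jul 23, 2074 (937 left).
+365 (one year) → Jul 23, 2075 (572 left).
+366 (one year; includes Feb 29, 2076) → Jul 23, 2076 (206 left).
Jul has 31 days: +9 → Aug 1, 2076 (197 left).
Aug has 31 days: +31 → Sep 1, 2076 (166 left).
Sep has 30 days: +30 → Oct 1, 2076 (136 left).
Oct has 31 days: +31 → Nov 1, 2076 (105 left).
Nov has 30 days: +30 → Dec 1, 2076 (75 left).
Dec has 31 days: +31 → Jan 1, 2077 (44 left).
Jan has 31 days: +31 → Feb 1, 2077 (13 left).
+13 → Feb 14, 2077.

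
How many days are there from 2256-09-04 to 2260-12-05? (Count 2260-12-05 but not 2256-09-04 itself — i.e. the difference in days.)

Sep 4, 2256 → Sep 4, 2257: 365 days.
Sep 4, 2257 → Sep 4, 2258: 365 days.
Sep 4, 2258 → Sep 4, 2259: 365 days.
Sep 4, 2259 → Sep 4, 2260: 366 days (Feb 29, 2260 is in that span).
Sep 4, 2260 → Oct 4, 2260: 30 days (September has 30).
Oct 4, 2260 → Nov 4, 2260: 31 days (October has 31).
Nov 4, 2260 → Dec 4, 2260: 30 days (November has 30).
Dec 4, 2260 → Dec 5, 2260: 1 days.
Total: 1553 days.

1553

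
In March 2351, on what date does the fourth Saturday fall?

March 1, 2351 is a Thursday.
The first Saturday is therefore March 3 (2 days later).
The fourth Saturday is 3 + 3×7 = March 24.

March 24, 2351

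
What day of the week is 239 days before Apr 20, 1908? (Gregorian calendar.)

Apr 20, 1908 is a Monday.
239 mod 7 = 1, so 239 days before a Monday is Monday − 1 = Sunday.

Sunday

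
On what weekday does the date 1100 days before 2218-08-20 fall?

Wednesday

First find the weekday of Aug 20, 2218. Doomsday rule: the anchor day for the 2200s is Friday. For year 18: 18÷12 = 1 r 6, and 6÷4 = 1, so 1+6+1 = 8.
Friday + 8 ≡ Saturday — that's 2218's doomsday.
In August the doomsday date is Aug 8.
Aug 20 is 12 days after Aug 8; 12 mod 7 = 5, so Saturday + 5 = Thursday.
1100 mod 7 = 1, so 1100 days before a Thursday is Thursday − 1 = Wednesday.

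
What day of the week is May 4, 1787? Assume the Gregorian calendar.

Doomsday rule: the anchor day for the 1700s is Sunday. For year 87: 87÷12 = 7 r 3, and 3÷4 = 0, so 7+3+0 = 10.
Sunday + 10 ≡ Wednesday — that's 1787's doomsday.
In May the doomsday date is May 9.
May 4 is 5 days before May 9; 5 mod 7 = 5, so Wednesday − 5 = Friday.

Friday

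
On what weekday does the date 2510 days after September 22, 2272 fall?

Thursday

Sep 22, 2272 is a Sunday.
2510 mod 7 = 4, so 2510 days after a Sunday is Sunday + 4 = Thursday.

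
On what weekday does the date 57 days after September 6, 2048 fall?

Sep 6, 2048 is a Sunday.
57 mod 7 = 1, so 57 days after a Sunday is Sunday + 1 = Monday.

Monday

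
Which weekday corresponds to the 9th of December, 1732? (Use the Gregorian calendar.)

Doomsday rule: the anchor day for the 1700s is Sunday. For year 32: 32÷12 = 2 r 8, and 8÷4 = 2, so 2+8+2 = 12.
Sunday + 12 ≡ Friday — that's 1732's doomsday.
In December the doomsday date is Dec 12.
Dec 9 is 3 days before Dec 12; 3 mod 7 = 3, so Friday − 3 = Tuesday.

Tuesday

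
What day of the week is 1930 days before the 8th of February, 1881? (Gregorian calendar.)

Thursday

Feb 8, 1881 is a Tuesday.
1930 mod 7 = 5, so 1930 days before a Tuesday is Tuesday − 5 = Thursday.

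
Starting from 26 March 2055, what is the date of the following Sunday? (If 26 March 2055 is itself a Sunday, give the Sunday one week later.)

March 28, 2055

Mar 26, 2055 is a Friday.
From Friday to the next Sunday is 2 days.
Mar 26, 2055 + 2 = Mar 28, 2055.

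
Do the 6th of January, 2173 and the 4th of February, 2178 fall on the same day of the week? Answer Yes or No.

From Jan 6, 2173 to Feb 4, 2178 is 1855 days.
1855 mod 7 = 0, so they are the same weekday.
(Jan 6, 2173 is a Wednesday; Feb 4, 2178 is a Wednesday.)

Yes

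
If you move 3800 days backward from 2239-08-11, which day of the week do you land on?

First find the weekday of Aug 11, 2239. Doomsday rule: the anchor day for the 2200s is Friday. For year 39: 39÷12 = 3 r 3, and 3÷4 = 0, so 3+3+0 = 6.
Friday + 6 ≡ Thursday — that's 2239's doomsday.
In August the doomsday date is Aug 8.
Aug 11 is 3 days after Aug 8; 3 mod 7 = 3, so Thursday + 3 = Sunday.
3800 mod 7 = 6, so 3800 days before a Sunday is Sunday − 6 = Monday.

Monday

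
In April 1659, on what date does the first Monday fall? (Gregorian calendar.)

April 1, 1659 is a Tuesday.
The first Monday is therefore April 7 (6 days later).

April 7, 1659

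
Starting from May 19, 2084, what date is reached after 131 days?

May has 31 days: +13 → Jun 1, 2084 (118 left).
Jun has 30 days: +30 → Jul 1, 2084 (88 left).
Jul has 31 days: +31 → Aug 1, 2084 (57 left).
Aug has 31 days: +31 → Sep 1, 2084 (26 left).
+26 → Sep 27, 2084.

September 27, 2084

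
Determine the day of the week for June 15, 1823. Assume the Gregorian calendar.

Sunday

Doomsday rule: the anchor day for the 1800s is Friday. For year 23: 23÷12 = 1 r 11, and 11÷4 = 2, so 1+11+2 = 14.
Friday + 14 ≡ Friday — that's 1823's doomsday.
In June the doomsday date is Jun 6.
Jun 15 is 9 days after Jun 6; 9 mod 7 = 2, so Friday + 2 = Sunday.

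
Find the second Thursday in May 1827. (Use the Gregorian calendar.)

May 1, 1827 is a Tuesday.
The first Thursday is therefore May 3 (2 days later).
The second Thursday is 3 + 1×7 = May 10.

May 10, 1827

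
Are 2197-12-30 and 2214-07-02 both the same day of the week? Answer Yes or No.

Yes

From Dec 30, 2197 to Jul 2, 2214 is 6027 days.
6027 mod 7 = 0, so they are the same weekday.
(Dec 30, 2197 is a Saturday; Jul 2, 2214 is a Saturday.)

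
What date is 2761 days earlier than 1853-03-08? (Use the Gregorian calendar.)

−365 (one year) → Mar 8, 1852 (2396 left).
−366 (one year; includes Feb 29, 1852) → Mar 8, 1851 (2030 left).
−365 (one year) → Mar 8, 1850 (1665 left).
−365 (one year) → Mar 8, 1849 (1300 left).
−365 (one year) → Mar 8, 1848 (935 left).
−366 (one year; includes Feb 29, 1848) → Mar 8, 1847 (569 left).
−365 (one year) → Mar 8, 1846 (204 left).
−8 → Feb 28, 1846 (end of Feb, 28 days; 196 left).
−28 → Jan 31, 1846 (end of Jan, 31 days; 168 left).
−31 → Dec 31, 1845 (end of Dec, 31 days; 137 left).
−31 → Nov 30, 1845 (end of Nov, 30 days; 106 left).
−30 → Oct 31, 1845 (end of Oct, 31 days; 76 left).
−31 → Sep 30, 1845 (end of Sep, 30 days; 45 left).
−30 → Aug 31, 1845 (end of Aug, 31 days; 15 left).
−15 → Aug 16, 1845.

August 16, 1845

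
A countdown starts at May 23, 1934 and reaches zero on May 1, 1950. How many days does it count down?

5822

May 23, 1934 → May 23, 1935: 365 days.
May 23, 1935 → May 23, 1936: 366 days (Feb 29, 1936 is in that span).
May 23, 1936 → May 23, 1937: 365 days.
May 23, 1937 → May 23, 1938: 365 days.
May 23, 1938 → May 23, 1939: 365 days.
May 23, 1939 → May 23, 1940: 366 days (Feb 29, 1940 is in that span).
May 23, 1940 → May 23, 1941: 365 days.
May 23, 1941 → May 23, 1942: 365 days.
May 23, 1942 → May 23, 1943: 365 days.
May 23, 1943 → May 23, 1944: 366 days (Feb 29, 1944 is in that span).
May 23, 1944 → May 23, 1945: 365 days.
May 23, 1945 → May 23, 1946: 365 days.
May 23, 1946 → May 23, 1947: 365 days.
May 23, 1947 → May 23, 1948: 366 days (Feb 29, 1948 is in that span).
May 23, 1948 → May 23, 1949: 365 days.
May 23, 1949 → Jun 23, 1949: 31 days (May has 31).
Jun 23, 1949 → Jul 23, 1949: 30 days (June has 30).
Jul 23, 1949 → Aug 23, 1949: 31 days (July has 31).
Aug 23, 1949 → Sep 23, 1949: 31 days (August has 31).
Sep 23, 1949 → Oct 23, 1949: 30 days (September has 30).
Oct 23, 1949 → Nov 23, 1949: 31 days (October has 31).
Nov 23, 1949 → Dec 23, 1949: 30 days (November has 30).
Dec 23, 1949 → Jan 23, 1950: 31 days (December has 31).
Jan 23, 1950 → Feb 23, 1950: 31 days (January has 31).
Feb 23, 1950 → Mar 23, 1950: 28 days (February has 28).
Mar 23, 1950 → Apr 23, 1950: 31 days (March has 31).
Apr 23, 1950 → May 1, 1950: 8 days.
Total: 5822 days.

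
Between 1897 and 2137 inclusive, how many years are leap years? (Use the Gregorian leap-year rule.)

58

Multiples of 4 in [1897,2137]: 60.
Of those, multiples of 100: 3 (not leap unless ÷400).
Multiples of 400: 1.
Leap years = 60 − 3 + 1 = 58.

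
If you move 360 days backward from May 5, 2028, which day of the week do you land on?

Tuesday

May 5, 2028 is a Friday.
360 mod 7 = 3, so 360 days before a Friday is Friday − 3 = Tuesday.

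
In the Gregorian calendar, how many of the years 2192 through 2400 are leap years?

Multiples of 4 in [2192,2400]: 53.
Of those, multiples of 100: 3 (not leap unless ÷400).
Multiples of 400: 1.
Leap years = 53 − 3 + 1 = 51.

51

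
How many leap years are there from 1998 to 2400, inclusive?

Multiples of 4 in [1998,2400]: 101.
Of those, multiples of 100: 5 (not leap unless ÷400).
Multiples of 400: 2.
Leap years = 101 − 5 + 2 = 98.

98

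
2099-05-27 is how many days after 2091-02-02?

3036

Feb 2, 2091 → Feb 2, 2092: 365 days.
Feb 2, 2092 → Feb 2, 2093: 366 days (Feb 29, 2092 is in that span).
Feb 2, 2093 → Feb 2, 2094: 365 days.
Feb 2, 2094 → Feb 2, 2095: 365 days.
Feb 2, 2095 → Feb 2, 2096: 365 days.
Feb 2, 2096 → Feb 2, 2097: 366 days (Feb 29, 2096 is in that span).
Feb 2, 2097 → Feb 2, 2098: 365 days.
Feb 2, 2098 → Feb 2, 2099: 365 days.
Feb 2, 2099 → Mar 2, 2099: 28 days (February has 28).
Mar 2, 2099 → Apr 2, 2099: 31 days (March has 31).
Apr 2, 2099 → May 2, 2099: 30 days (April has 30).
May 2, 2099 → May 27, 2099: 25 days.
Total: 3036 days.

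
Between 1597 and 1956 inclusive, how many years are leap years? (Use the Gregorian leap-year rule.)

87

Multiples of 4 in [1597,1956]: 90.
Of those, multiples of 100: 4 (not leap unless ÷400).
Multiples of 400: 1.
Leap years = 90 − 4 + 1 = 87.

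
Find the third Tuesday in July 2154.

July 16, 2154

July 1, 2154 is a Monday.
The first Tuesday is therefore July 2 (1 days later).
The third Tuesday is 2 + 2×7 = July 16.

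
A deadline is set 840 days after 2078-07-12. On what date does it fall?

+365 (one year) → Jul 12, 2079 (475 left).
+366 (one year; includes Feb 29, 2080) → Jul 12, 2080 (109 left).
Jul has 31 days: +20 → Aug 1, 2080 (89 left).
Aug has 31 days: +31 → Sep 1, 2080 (58 left).
Sep has 30 days: +30 → Oct 1, 2080 (28 left).
+28 → Oct 29, 2080.

October 29, 2080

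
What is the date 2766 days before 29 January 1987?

July 4, 1979

−365 (one year) → Jan 29, 1986 (2401 left).
−365 (one year) → Jan 29, 1985 (2036 left).
−366 (one year; includes Feb 29, 1984) → Jan 29, 1984 (1670 left).
−365 (one year) → Jan 29, 1983 (1305 left).
−365 (one year) → Jan 29, 1982 (940 left).
−365 (one year) → Jan 29, 1981 (575 left).
−366 (one year; includes Feb 29, 1980) → Jan 29, 1980 (209 left).
−29 → Dec 31, 1979 (end of Dec, 31 days; 180 left).
−31 → Nov 30, 1979 (end of Nov, 30 days; 149 left).
−30 → Oct 31, 1979 (end of Oct, 31 days; 119 left).
−31 → Sep 30, 1979 (end of Sep, 30 days; 88 left).
−30 → Aug 31, 1979 (end of Aug, 31 days; 58 left).
−31 → Jul 31, 1979 (end of Jul, 31 days; 27 left).
−27 → Jul 4, 1979.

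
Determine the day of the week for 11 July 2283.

Wednesday

Doomsday rule: the anchor day for the 2200s is Friday. For year 83: 83÷12 = 6 r 11, and 11÷4 = 2, so 6+11+2 = 19.
Friday + 19 ≡ Wednesday — that's 2283's doomsday.
In July the doomsday date is Jul 11.
Jul 11 is the doomsday itself: Wednesday.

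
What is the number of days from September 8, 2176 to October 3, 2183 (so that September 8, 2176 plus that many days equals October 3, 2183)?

2581

Sep 8, 2176 → Sep 8, 2177: 365 days.
Sep 8, 2177 → Sep 8, 2178: 365 days.
Sep 8, 2178 → Sep 8, 2179: 365 days.
Sep 8, 2179 → Sep 8, 2180: 366 days (Feb 29, 2180 is in that span).
Sep 8, 2180 → Sep 8, 2181: 365 days.
Sep 8, 2181 → Sep 8, 2182: 365 days.
Sep 8, 2182 → Oct 8, 2182: 30 days (September has 30).
Oct 8, 2182 → Nov 8, 2182: 31 days (October has 31).
Nov 8, 2182 → Dec 8, 2182: 30 days (November has 30).
Dec 8, 2182 → Jan 8, 2183: 31 days (December has 31).
Jan 8, 2183 → Feb 8, 2183: 31 days (January has 31).
Feb 8, 2183 → Mar 8, 2183: 28 days (February has 28).
Mar 8, 2183 → Apr 8, 2183: 31 days (March has 31).
Apr 8, 2183 → May 8, 2183: 30 days (April has 30).
May 8, 2183 → Jun 8, 2183: 31 days (May has 31).
Jun 8, 2183 → Jul 8, 2183: 30 days (June has 30).
Jul 8, 2183 → Aug 8, 2183: 31 days (July has 31).
Aug 8, 2183 → Sep 8, 2183: 31 days (August has 31).
Sep 8, 2183 → Oct 3, 2183: 25 days.
Total: 2581 days.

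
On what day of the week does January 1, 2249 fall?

Doomsday rule: the anchor day for the 2200s is Friday. For year 49: 49÷12 = 4 r 1, and 1÷4 = 0, so 4+1+0 = 5.
Friday + 5 ≡ Wednesday — that's 2249's doomsday.
In January the doomsday date is Jan 3 (2249 is not a leap year).
Jan 1 is 2 days before Jan 3; 2 mod 7 = 2, so Wednesday − 2 = Monday.

Monday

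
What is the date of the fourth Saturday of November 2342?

November 28, 2342

November 1, 2342 is a Sunday.
The first Saturday is therefore November 7 (6 days later).
The fourth Saturday is 7 + 3×7 = November 28.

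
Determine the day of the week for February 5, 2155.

Doomsday rule: the anchor day for the 2100s is Sunday. For year 55: 55÷12 = 4 r 7, and 7÷4 = 1, so 4+7+1 = 12.
Sunday + 12 ≡ Friday — that's 2155's doomsday.
In February the doomsday date is Feb 28 (2155 is not a leap year).
Feb 5 is 23 days before Feb 28; 23 mod 7 = 2, so Friday − 2 = Wednesday.

Wednesday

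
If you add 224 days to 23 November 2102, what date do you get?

July 5, 2103

Nov has 30 days: +8 → Dec 1, 2102 (216 left).
Dec has 31 days: +31 → Jan 1, 2103 (185 left).
Jan has 31 days: +31 → Feb 1, 2103 (154 left).
Feb has 28 days: +28 → Mar 1, 2103 (126 left).
Mar has 31 days: +31 → Apr 1, 2103 (95 left).
Apr has 30 days: +30 → May 1, 2103 (65 left).
May has 31 days: +31 → Jun 1, 2103 (34 left).
Jun has 30 days: +30 → Jul 1, 2103 (4 left).
+4 → Jul 5, 2103.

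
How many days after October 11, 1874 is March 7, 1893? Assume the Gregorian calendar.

Oct 11, 1874 → Oct 11, 1875: 365 days.
Oct 11, 1875 → Oct 11, 1876: 366 days (Feb 29, 1876 is in that span).
Oct 11, 1876 → Oct 11, 1877: 365 days.
Oct 11, 1877 → Oct 11, 1878: 365 days.
Oct 11, 1878 → Oct 11, 1879: 365 days.
Oct 11, 1879 → Oct 11, 1880: 366 days (Feb 29, 1880 is in that span).
Oct 11, 1880 → Oct 11, 1881: 365 days.
Oct 11, 1881 → Oct 11, 1882: 365 days.
Oct 11, 1882 → Oct 11, 1883: 365 days.
Oct 11, 1883 → Oct 11, 1884: 366 days (Feb 29, 1884 is in that span).
Oct 11, 1884 → Oct 11, 1885: 365 days.
Oct 11, 1885 → Oct 11, 1886: 365 days.
Oct 11, 1886 → Oct 11, 1887: 365 days.
Oct 11, 1887 → Oct 11, 1888: 366 days (Feb 29, 1888 is in that span).
Oct 11, 1888 → Oct 11, 1889: 365 days.
Oct 11, 1889 → Oct 11, 1890: 365 days.
Oct 11, 1890 → Oct 11, 1891: 365 days.
Oct 11, 1891 → Oct 11, 1892: 366 days (Feb 29, 1892 is in that span).
Oct 11, 1892 → Nov 11, 1892: 31 days (October has 31).
Nov 11, 1892 → Dec 11, 1892: 30 days (November has 30).
Dec 11, 1892 → Jan 11, 1893: 31 days (December has 31).
Jan 11, 1893 → Feb 11, 1893: 31 days (January has 31).
Feb 11, 1893 → Mar 7, 1893: 24 days.
Total: 6722 days.

6722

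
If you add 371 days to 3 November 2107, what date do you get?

November 8, 2108

Nov has 30 days: +28 → Dec 1, 2107 (343 left).
Dec has 31 days: +31 → Jan 1, 2108 (312 left).
Jan has 31 days: +31 → Feb 1, 2108 (281 left).
Feb has 29 days: +29 → Mar 1, 2108 (252 left).
Mar has 31 days: +31 → Apr 1, 2108 (221 left).
Apr has 30 days: +30 → May 1, 2108 (191 left).
May has 31 days: +31 → Jun 1, 2108 (160 left).
Jun has 30 days: +30 → Jul 1, 2108 (130 left).
Jul has 31 days: +31 → Aug 1, 2108 (99 left).
Aug has 31 days: +31 → Sep 1, 2108 (68 left).
Sep has 30 days: +30 → Oct 1, 2108 (38 left).
Oct has 31 days: +31 → Nov 1, 2108 (7 left).
+7 → Nov 8, 2108.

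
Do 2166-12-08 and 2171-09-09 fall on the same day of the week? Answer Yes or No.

From Dec 8, 2166 to Sep 9, 2171 is 1736 days.
1736 mod 7 = 0, so they are the same weekday.
(Dec 8, 2166 is a Monday; Sep 9, 2171 is a Monday.)

Yes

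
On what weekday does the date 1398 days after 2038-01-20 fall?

Monday

First find the weekday of Jan 20, 2038. Doomsday rule: the anchor day for the 2000s is Tuesday. For year 38: 38÷12 = 3 r 2, and 2÷4 = 0, so 3+2+0 = 5.
Tuesday + 5 ≡ Sunday — that's 2038's doomsday.
In January the doomsday date is Jan 3 (2038 is not a leap year).
Jan 20 is 17 days after Jan 3; 17 mod 7 = 3, so Sunday + 3 = Wednesday.
1398 mod 7 = 5, so 1398 days after a Wednesday is Wednesday + 5 = Monday.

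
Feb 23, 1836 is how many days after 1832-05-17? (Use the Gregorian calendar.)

May 17, 1832 → May 17, 1833: 365 days.
May 17, 1833 → May 17, 1834: 365 days.
May 17, 1834 → May 17, 1835: 365 days.
May 17, 1835 → Jun 17, 1835: 31 days (May has 31).
Jun 17, 1835 → Jul 17, 1835: 30 days (June has 30).
Jul 17, 1835 → Aug 17, 1835: 31 days (July has 31).
Aug 17, 1835 → Sep 17, 1835: 31 days (August has 31).
Sep 17, 1835 → Oct 17, 1835: 30 days (September has 30).
Oct 17, 1835 → Nov 17, 1835: 31 days (October has 31).
Nov 17, 1835 → Dec 17, 1835: 30 days (November has 30).
Dec 17, 1835 → Jan 17, 1836: 31 days (December has 31).
Jan 17, 1836 → Feb 17, 1836: 31 days (January has 31).
Feb 17, 1836 → Feb 23, 1836: 6 days.
Total: 1377 days.

1377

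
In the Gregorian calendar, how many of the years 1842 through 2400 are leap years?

Multiples of 4 in [1842,2400]: 140.
Of those, multiples of 100: 6 (not leap unless ÷400).
Multiples of 400: 2.
Leap years = 140 − 6 + 2 = 136.

136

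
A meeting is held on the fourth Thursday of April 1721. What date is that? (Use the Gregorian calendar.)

April 1, 1721 is a Tuesday.
The first Thursday is therefore April 3 (2 days later).
The fourth Thursday is 3 + 3×7 = April 24.

April 24, 1721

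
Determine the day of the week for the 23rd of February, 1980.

Saturday

January 1, 1980 is a Tuesday.
Jan 1, 1980 → Feb 1, 1980: 31 days (January has 31).
Feb 1, 1980 → Feb 23, 1980: 22 days.
Total: 53 days.
53 mod 7 = 4, so Tuesday + 4 = Saturday.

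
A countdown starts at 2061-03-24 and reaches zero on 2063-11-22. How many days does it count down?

Mar 24, 2061 → Mar 24, 2062: 365 days.
Mar 24, 2062 → Mar 24, 2063: 365 days.
Mar 24, 2063 → Apr 24, 2063: 31 days (March has 31).
Apr 24, 2063 → May 24, 2063: 30 days (April has 30).
May 24, 2063 → Jun 24, 2063: 31 days (May has 31).
Jun 24, 2063 → Jul 24, 2063: 30 days (June has 30).
Jul 24, 2063 → Aug 24, 2063: 31 days (July has 31).
Aug 24, 2063 → Sep 24, 2063: 31 days (August has 31).
Sep 24, 2063 → Oct 24, 2063: 30 days (September has 30).
Oct 24, 2063 → Nov 22, 2063: 29 days.
Total: 973 days.

973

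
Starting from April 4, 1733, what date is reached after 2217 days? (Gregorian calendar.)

+365 (one year) → Apr 4, 1734 (1852 left).
+365 (one year) → Apr 4, 1735 (1487 left).
+366 (one year; includes Feb 29, 1736) → Apr 4, 1736 (1121 left).
+365 (one year) → Apr 4, 1737 (756 left).
+365 (one year) → Apr 4, 1738 (391 left).
Apr has 30 days: +27 → May 1, 1738 (364 left).
May has 31 days: +31 → Jun 1, 1738 (333 left).
Jun has 30 days: +30 → Jul 1, 1738 (303 left).
Jul has 31 days: +31 → Aug 1, 1738 (272 left).
Aug has 31 days: +31 → Sep 1, 1738 (241 left).
Sep has 30 days: +30 → Oct 1, 1738 (211 left).
Oct has 31 days: +31 → Nov 1, 1738 (180 left).
Nov has 30 days: +30 → Dec 1, 1738 (150 left).
Dec has 31 days: +31 → Jan 1, 1739 (119 left).
Jan has 31 days: +31 → Feb 1, 1739 (88 left).
Feb has 28 days: +28 → Mar 1, 1739 (60 left).
Mar has 31 days: +31 → Apr 1, 1739 (29 left).
+29 → Apr 30, 1739.

April 30, 1739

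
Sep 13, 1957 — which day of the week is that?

Friday

Doomsday rule: the anchor day for the 1900s is Wednesday. For year 57: 57÷12 = 4 r 9, and 9÷4 = 2, so 4+9+2 = 15.
Wednesday + 15 ≡ Thursday — that's 1957's doomsday.
In September the doomsday date is Sep 5.
Sep 13 is 8 days after Sep 5; 8 mod 7 = 1, so Thursday + 1 = Friday.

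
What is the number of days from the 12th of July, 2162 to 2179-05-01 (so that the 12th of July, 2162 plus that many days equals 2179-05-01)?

Jul 12, 2162 → Jul 12, 2163: 365 days.
Jul 12, 2163 → Jul 12, 2164: 366 days (Feb 29, 2164 is in that span).
Jul 12, 2164 → Jul 12, 2165: 365 days.
Jul 12, 2165 → Jul 12, 2166: 365 days.
Jul 12, 2166 → Jul 12, 2167: 365 days.
Jul 12, 2167 → Jul 12, 2168: 366 days (Feb 29, 2168 is in that span).
Jul 12, 2168 → Jul 12, 2169: 365 days.
Jul 12, 2169 → Jul 12, 2170: 365 days.
Jul 12, 2170 → Jul 12, 2171: 365 days.
Jul 12, 2171 → Jul 12, 2172: 366 days (Feb 29, 2172 is in that span).
Jul 12, 2172 → Jul 12, 2173: 365 days.
Jul 12, 2173 → Jul 12, 2174: 365 days.
Jul 12, 2174 → Jul 12, 2175: 365 days.
Jul 12, 2175 → Jul 12, 2176: 366 days (Feb 29, 2176 is in that span).
Jul 12, 2176 → Jul 12, 2177: 365 days.
Jul 12, 2177 → Jul 12, 2178: 365 days.
Jul 12, 2178 → Aug 12, 2178: 31 days (July has 31).
Aug 12, 2178 → Sep 12, 2178: 31 days (August has 31).
Sep 12, 2178 → Oct 12, 2178: 30 days (September has 30).
Oct 12, 2178 → Nov 12, 2178: 31 days (October has 31).
Nov 12, 2178 → Dec 12, 2178: 30 days (November has 30).
Dec 12, 2178 → Jan 12, 2179: 31 days (December has 31).
Jan 12, 2179 → Feb 12, 2179: 31 days (January has 31).
Feb 12, 2179 → Mar 12, 2179: 28 days (February has 28).
Mar 12, 2179 → Apr 12, 2179: 31 days (March has 31).
Apr 12, 2179 → May 1, 2179: 19 days.
Total: 6137 days.

6137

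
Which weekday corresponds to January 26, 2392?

Sunday

Doomsday rule: the anchor day for the 2300s is Wednesday. For year 92: 92÷12 = 7 r 8, and 8÷4 = 2, so 7+8+2 = 17.
Wednesday + 17 ≡ Saturday — that's 2392's doomsday.
In January the doomsday date is Jan 4 (2392 is a leap year (divisible by 4)).
Jan 26 is 22 days after Jan 4; 22 mod 7 = 1, so Saturday + 1 = Sunday.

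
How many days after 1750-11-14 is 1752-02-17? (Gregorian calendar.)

Nov 14, 1750 → Nov 14, 1751: 365 days.
Nov 14, 1751 → Dec 14, 1751: 30 days (November has 30).
Dec 14, 1751 → Jan 14, 1752: 31 days (December has 31).
Jan 14, 1752 → Feb 14, 1752: 31 days (January has 31).
Feb 14, 1752 → Feb 17, 1752: 3 days.
Total: 460 days.

460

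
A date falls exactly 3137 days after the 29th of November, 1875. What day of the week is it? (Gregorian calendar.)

Tuesday

First find the weekday of Nov 29, 1875. Doomsday rule: the anchor day for the 1800s is Friday. For year 75: 75÷12 = 6 r 3, and 3÷4 = 0, so 6+3+0 = 9.
Friday + 9 ≡ Sunday — that's 1875's doomsday.
In November the doomsday date is Nov 7.
Nov 29 is 22 days after Nov 7; 22 mod 7 = 1, so Sunday + 1 = Monday.
3137 mod 7 = 1, so 3137 days after a Monday is Monday + 1 = Tuesday.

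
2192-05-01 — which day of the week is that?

Tuesday

Doomsday rule: the anchor day for the 2100s is Sunday. For year 92: 92÷12 = 7 r 8, and 8÷4 = 2, so 7+8+2 = 17.
Sunday + 17 ≡ Wednesday — that's 2192's doomsday.
In May the doomsday date is May 9.
May 1 is 8 days before May 9; 8 mod 7 = 1, so Wednesday − 1 = Tuesday.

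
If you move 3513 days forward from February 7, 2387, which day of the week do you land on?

Feb 7, 2387 is a Saturday.
3513 mod 7 = 6, so 3513 days after a Saturday is Saturday + 6 = Friday.

Friday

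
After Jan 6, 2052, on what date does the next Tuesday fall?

January 9, 2052

Jan 6, 2052 is a Saturday.
From Saturday to the next Tuesday is 3 days.
Jan 6, 2052 + 3 = Jan 9, 2052.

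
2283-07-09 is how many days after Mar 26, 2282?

Mar 26, 2282 → Mar 26, 2283: 365 days.
Mar 26, 2283 → Apr 26, 2283: 31 days (March has 31).
Apr 26, 2283 → May 26, 2283: 30 days (April has 30).
May 26, 2283 → Jun 26, 2283: 31 days (May has 31).
Jun 26, 2283 → Jul 9, 2283: 13 days.
Total: 470 days.

470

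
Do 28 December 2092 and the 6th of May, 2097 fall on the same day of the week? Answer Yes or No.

From Dec 28, 2092 to May 6, 2097 is 1590 days.
1590 mod 7 = 1, so they are different weekdays.
(Dec 28, 2092 is a Sunday; May 6, 2097 is a Monday.)

No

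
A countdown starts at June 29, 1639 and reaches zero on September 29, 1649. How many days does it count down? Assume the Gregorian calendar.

Jun 29, 1639 → Jun 29, 1640: 366 days (Feb 29, 1640 is in that span).
Jun 29, 1640 → Jun 29, 1641: 365 days.
Jun 29, 1641 → Jun 29, 1642: 365 days.
Jun 29, 1642 → Jun 29, 1643: 365 days.
Jun 29, 1643 → Jun 29, 1644: 366 days (Feb 29, 1644 is in that span).
Jun 29, 1644 → Jun 29, 1645: 365 days.
Jun 29, 1645 → Jun 29, 1646: 365 days.
Jun 29, 1646 → Jun 29, 1647: 365 days.
Jun 29, 1647 → Jun 29, 1648: 366 days (Feb 29, 1648 is in that span).
Jun 29, 1648 → Jun 29, 1649: 365 days.
Jun 29, 1649 → Jul 29, 1649: 30 days (June has 30).
Jul 29, 1649 → Aug 29, 1649: 31 days (July has 31).
Aug 29, 1649 → Sep 29, 1649: 31 days.
Total: 3745 days.

3745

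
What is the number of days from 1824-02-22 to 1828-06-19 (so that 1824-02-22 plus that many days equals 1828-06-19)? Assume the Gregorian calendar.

Feb 22, 1824 → Feb 22, 1825: 366 days (Feb 29, 1824 is in that span).
Feb 22, 1825 → Feb 22, 1826: 365 days.
Feb 22, 1826 → Feb 22, 1827: 365 days.
Feb 22, 1827 → Feb 22, 1828: 365 days.
Feb 22, 1828 → Mar 22, 1828: 29 days (February has 29).
Mar 22, 1828 → Apr 22, 1828: 31 days (March has 31).
Apr 22, 1828 → May 22, 1828: 30 days (April has 30).
May 22, 1828 → Jun 19, 1828: 28 days.
Total: 1579 days.

1579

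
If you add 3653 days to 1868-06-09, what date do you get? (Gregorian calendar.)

June 10, 1878

+365 (one year) → Jun 9, 1869 (3288 left).
+365 (one year) → Jun 9, 1870 (2923 left).
+365 (one year) → Jun 9, 1871 (2558 left).
+366 (one year; includes Feb 29, 1872) → Jun 9, 1872 (2192 left).
+365 (one year) → Jun 9, 1873 (1827 left).
+365 (one year) → Jun 9, 1874 (1462 left).
+365 (one year) → Jun 9, 1875 (1097 left).
+366 (one year; includes Feb 29, 1876) → Jun 9, 1876 (731 left).
+365 (one year) → Jun 9, 1877 (366 left).
Jun has 30 days: +22 → Jul 1, 1877 (344 left).
Jul has 31 days: +31 → Aug 1, 1877 (313 left).
Aug has 31 days: +31 → Sep 1, 1877 (282 left).
Sep has 30 days: +30 → Oct 1, 1877 (252 left).
Oct has 31 days: +31 → Nov 1, 1877 (221 left).
Nov has 30 days: +30 → Dec 1, 1877 (191 left).
Dec has 31 days: +31 → Jan 1, 1878 (160 left).
Jan has 31 days: +31 → Feb 1, 1878 (129 left).
Feb has 28 days: +28 → Mar 1, 1878 (101 left).
Mar has 31 days: +31 → Apr 1, 1878 (70 left).
Apr has 30 days: +30 → May 1, 1878 (40 left).
May has 31 days: +31 → Jun 1, 1878 (9 left).
+9 → Jun 10, 1878.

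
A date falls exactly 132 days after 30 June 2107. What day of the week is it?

Wednesday

First find the weekday of Jun 30, 2107. Doomsday rule: the anchor day for the 2100s is Sunday. For year 07: 7÷12 = 0 r 7, and 7÷4 = 1, so 0+7+1 = 8.
Sunday + 8 ≡ Monday — that's 2107's doomsday.
In June the doomsday date is Jun 6.
Jun 30 is 24 days after Jun 6; 24 mod 7 = 3, so Monday + 3 = Thursday.
132 mod 7 = 6, so 132 days after a Thursday is Thursday + 6 = Wednesday.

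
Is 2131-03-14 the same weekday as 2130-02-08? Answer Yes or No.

Yes

From Feb 8, 2130 to Mar 14, 2131 is 399 days.
399 mod 7 = 0, so they are the same weekday.
(Feb 8, 2130 is a Wednesday; Mar 14, 2131 is a Wednesday.)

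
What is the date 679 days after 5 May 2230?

+365 (one year) → May 5, 2231 (314 left).
May has 31 days: +27 → Jun 1, 2231 (287 left).
Jun has 30 days: +30 → Jul 1, 2231 (257 left).
Jul has 31 days: +31 → Aug 1, 2231 (226 left).
Aug has 31 days: +31 → Sep 1, 2231 (195 left).
Sep has 30 days: +30 → Oct 1, 2231 (165 left).
Oct has 31 days: +31 → Nov 1, 2231 (134 left).
Nov has 30 days: +30 → Dec 1, 2231 (104 left).
Dec has 31 days: +31 → Jan 1, 2232 (73 left).
Jan has 31 days: +31 → Feb 1, 2232 (42 left).
Feb has 29 days: +29 → Mar 1, 2232 (13 left).
+13 → Mar 14, 2232.

March 14, 2232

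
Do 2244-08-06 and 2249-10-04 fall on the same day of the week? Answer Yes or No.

From Aug 6, 2244 to Oct 4, 2249 is 1885 days.
1885 mod 7 = 2, so they are different weekdays.
(Aug 6, 2244 is a Tuesday; Oct 4, 2249 is a Thursday.)

No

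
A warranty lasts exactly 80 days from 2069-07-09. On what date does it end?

Jul has 31 days: +23 → Aug 1, 2069 (57 left).
Aug has 31 days: +31 → Sep 1, 2069 (26 left).
+26 → Sep 27, 2069.

September 27, 2069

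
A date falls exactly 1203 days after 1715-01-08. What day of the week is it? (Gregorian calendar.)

First find the weekday of Jan 8, 1715. Doomsday rule: the anchor day for the 1700s is Sunday. For year 15: 15÷12 = 1 r 3, and 3÷4 = 0, so 1+3+0 = 4.
Sunday + 4 ≡ Thursday — that's 1715's doomsday.
In January the doomsday date is Jan 3 (1715 is not a leap year).
Jan 8 is 5 days after Jan 3; 5 mod 7 = 5, so Thursday + 5 = Tuesday.
1203 mod 7 = 6, so 1203 days after a Tuesday is Tuesday + 6 = Monday.

Monday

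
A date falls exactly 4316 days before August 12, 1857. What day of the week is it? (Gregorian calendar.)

Saturday

First find the weekday of Aug 12, 1857. Doomsday rule: the anchor day for the 1800s is Friday. For year 57: 57÷12 = 4 r 9, and 9÷4 = 2, so 4+9+2 = 15.
Friday + 15 ≡ Saturday — that's 1857's doomsday.
In August the doomsday date is Aug 8.
Aug 12 is 4 days after Aug 8; 4 mod 7 = 4, so Saturday + 4 = Wednesday.
4316 mod 7 = 4, so 4316 days before a Wednesday is Wednesday − 4 = Saturday.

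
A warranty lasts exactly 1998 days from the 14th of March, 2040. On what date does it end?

+365 (one year) → Mar 14, 2041 (1633 left).
+365 (one year) → Mar 14, 2042 (1268 left).
+365 (one year) → Mar 14, 2043 (903 left).
+366 (one year; includes Feb 29, 2044) → Mar 14, 2044 (537 left).
+365 (one year) → Mar 14, 2045 (172 left).
Mar has 31 days: +18 → Apr 1, 2045 (154 left).
Apr has 30 days: +30 → May 1, 2045 (124 left).
May has 31 days: +31 → Jun 1, 2045 (93 left).
Jun has 30 days: +30 → Jul 1, 2045 (63 left).
Jul has 31 days: +31 → Aug 1, 2045 (32 left).
Aug has 31 days: +31 → Sep 1, 2045 (1 left).
+1 → Sep 2, 2045.

September 2, 2045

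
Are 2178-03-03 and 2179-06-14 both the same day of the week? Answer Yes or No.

No

From Mar 3, 2178 to Jun 14, 2179 is 468 days.
468 mod 7 = 6, so they are different weekdays.
(Mar 3, 2178 is a Tuesday; Jun 14, 2179 is a Monday.)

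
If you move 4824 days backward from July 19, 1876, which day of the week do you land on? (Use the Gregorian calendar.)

First find the weekday of Jul 19, 1876. Doomsday rule: the anchor day for the 1800s is Friday. For year 76: 76÷12 = 6 r 4, and 4÷4 = 1, so 6+4+1 = 11.
Friday + 11 ≡ Tuesday — that's 1876's doomsday.
In July the doomsday date is Jul 11.
Jul 19 is 8 days after Jul 11; 8 mod 7 = 1, so Tuesday + 1 = Wednesday.
4824 mod 7 = 1, so 4824 days before a Wednesday is Wednesday − 1 = Tuesday.

Tuesday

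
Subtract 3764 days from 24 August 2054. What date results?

May 4, 2044

−365 (one year) → Aug 24, 2053 (3399 left).
−365 (one year) → Aug 24, 2052 (3034 left).
−366 (one year; includes Feb 29, 2052) → Aug 24, 2051 (2668 left).
−365 (one year) → Aug 24, 2050 (2303 left).
−365 (one year) → Aug 24, 2049 (1938 left).
−365 (one year) → Aug 24, 2048 (1573 left).
−366 (one year; includes Feb 29, 2048) → Aug 24, 2047 (1207 left).
−365 (one year) → Aug 24, 2046 (842 left).
−365 (one year) → Aug 24, 2045 (477 left).
−365 (one year) → Aug 24, 2044 (112 left).
−24 → Jul 31, 2044 (end of Jul, 31 days; 88 left).
−31 → Jun 30, 2044 (end of Jun, 30 days; 57 left).
−30 → May 31, 2044 (end of May, 31 days; 27 left).
−27 → May 4, 2044.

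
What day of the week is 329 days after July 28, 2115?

Jul 28, 2115 is a Sunday.
329 mod 7 = 0, so 329 days after a Sunday is Sunday + 0 = Sunday.

Sunday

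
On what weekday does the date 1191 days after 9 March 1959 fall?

First find the weekday of Mar 9, 1959. Doomsday rule: the anchor day for the 1900s is Wednesday. For year 59: 59÷12 = 4 r 11, and 11÷4 = 2, so 4+11+2 = 17.
Wednesday + 17 ≡ Saturday — that's 1959's doomsday.
In March the doomsday date is Mar 14.
Mar 9 is 5 days before Mar 14; 5 mod 7 = 5, so Saturday − 5 = Monday.
1191 mod 7 = 1, so 1191 days after a Monday is Monday + 1 = Tuesday.

Tuesday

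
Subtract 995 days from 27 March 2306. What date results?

−365 (one year) → Mar 27, 2305 (630 left).
−365 (one year) → Mar 27, 2304 (265 left).
−27 → Feb 29, 2304 (end of Feb, 29 days; 238 left).
−29 → Jan 31, 2304 (end of Jan, 31 days; 209 left).
−31 → Dec 31, 2303 (end of Dec, 31 days; 178 left).
−31 → Nov 30, 2303 (end of Nov, 30 days; 147 left).
−30 → Oct 31, 2303 (end of Oct, 31 days; 117 left).
−31 → Sep 30, 2303 (end of Sep, 30 days; 86 left).
−30 → Aug 31, 2303 (end of Aug, 31 days; 56 left).
−31 → Jul 31, 2303 (end of Jul, 31 days; 25 left).
−25 → Jul 6, 2303.

July 6, 2303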